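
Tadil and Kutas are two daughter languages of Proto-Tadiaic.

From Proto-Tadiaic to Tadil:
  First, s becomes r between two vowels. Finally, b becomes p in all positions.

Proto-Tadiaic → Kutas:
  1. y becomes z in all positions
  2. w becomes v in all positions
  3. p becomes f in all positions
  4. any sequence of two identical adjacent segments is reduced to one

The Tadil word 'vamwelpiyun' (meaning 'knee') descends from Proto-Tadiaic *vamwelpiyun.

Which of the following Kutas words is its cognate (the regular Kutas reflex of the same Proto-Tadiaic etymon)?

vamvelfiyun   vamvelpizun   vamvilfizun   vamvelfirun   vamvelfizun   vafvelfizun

Kutas: *vamwelpiyun
  vamwelpiyun → vamwelpizun   [unconditioned shift]
  vamwelpizun → vamvelpizun   [unconditioned shift]
  vamvelpizun → vamvelfizun   [unconditioned shift]
  vamvelfizun (rule 4 does not apply)
  giving Kutas vamvelfizun.
The other candidates each miss or misapply at least one Kutas change.

vamvelfizun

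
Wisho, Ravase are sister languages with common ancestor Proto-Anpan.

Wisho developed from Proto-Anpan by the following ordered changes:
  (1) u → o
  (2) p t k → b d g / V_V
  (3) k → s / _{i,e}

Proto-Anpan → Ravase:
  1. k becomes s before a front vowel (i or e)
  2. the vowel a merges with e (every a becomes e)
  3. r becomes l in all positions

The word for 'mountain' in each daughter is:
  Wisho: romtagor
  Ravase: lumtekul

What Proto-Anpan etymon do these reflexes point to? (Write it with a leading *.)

Position 1: Wisho has r, Ravase has l. Wisho preserves r here (none of its changes turn any other segment into r), so the proto-segment is *r.
Position 2: Wisho has o, Ravase has u. Ravase preserves u here (none of its changes turn any other segment into u), so the proto-segment is *u.
Continuing position by position gives *rumtakur; check it forward:
Wisho: *rumtakur
  rumtakur → romtakor   [vowel merger]
  romtakor → romtagor   [intervocalic voicing]
  romtagor (rule 3 does not apply)
  giving Wisho romtagor.
Ravase: *rumtakur > rumtekur > lumtekul  (by vowel merger, unconditioned shift)
Only *rumtakur yields all of Wisho romtagor, Ravase lumtekul.

*rumtakur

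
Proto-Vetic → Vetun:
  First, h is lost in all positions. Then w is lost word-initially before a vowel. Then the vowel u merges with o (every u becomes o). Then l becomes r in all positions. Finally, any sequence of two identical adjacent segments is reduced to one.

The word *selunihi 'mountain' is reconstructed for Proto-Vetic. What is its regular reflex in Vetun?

seroni

Vetun: *selunihi
  selunihi → selunii   [h-loss]
  selunii (rule 2 does not apply)
  selunii → selonii   [vowel merger]
  selonii → seronii   [unconditioned shift]
  seronii → seroni   [degemination]
  giving Vetun seroni.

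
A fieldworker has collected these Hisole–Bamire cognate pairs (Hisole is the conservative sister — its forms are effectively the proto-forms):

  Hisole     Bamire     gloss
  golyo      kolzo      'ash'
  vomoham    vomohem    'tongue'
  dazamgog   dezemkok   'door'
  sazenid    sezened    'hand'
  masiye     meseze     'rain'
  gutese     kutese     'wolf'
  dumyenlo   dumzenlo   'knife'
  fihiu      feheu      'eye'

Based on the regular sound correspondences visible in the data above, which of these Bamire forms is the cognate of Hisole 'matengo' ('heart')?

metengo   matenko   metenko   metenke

dazamgog ~ dezemkok, sazenid ~ sezened — Hisole a corresponds to Bamire e after a consonant, before a consonant other than r, m, n, p, b, f, v.
dazamgog ~ dezemkok — Hisole g corresponds to Bamire k after a consonant, before a back vowel.
Applying these to Hisole 'matengo':
  matengo → metengo   (a→e after a consonant, before a consonant other than r, m, n, p, b, f, v)
  metengo → metenko   (g→k after a consonant, before a back vowel)
So the Bamire cognate is 'metenko'.

metenko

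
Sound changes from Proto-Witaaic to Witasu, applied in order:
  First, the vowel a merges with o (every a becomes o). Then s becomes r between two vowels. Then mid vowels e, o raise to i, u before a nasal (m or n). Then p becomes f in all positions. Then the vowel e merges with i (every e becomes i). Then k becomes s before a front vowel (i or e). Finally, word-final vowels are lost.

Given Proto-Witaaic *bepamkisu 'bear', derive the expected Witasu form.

bifumsir

Witasu: start from *bepamkisu.
  rule 1 (vowel merger): bepamkisu → bepomkisu
  rule 2 (rhotacism): bepomkisu → bepomkiru
  rule 3 (pre-nasal raising): bepomkiru → bepumkiru
  rule 4 (unconditioned shift): bepumkiru → befumkiru
  rule 5 (vowel merger): befumkiru → bifumkiru
  rule 6 (palatalisation): bifumkiru → bifumsiru
  rule 7 (apocope): bifumsiru → bifumsir
  ⇒ Witasu bifumsir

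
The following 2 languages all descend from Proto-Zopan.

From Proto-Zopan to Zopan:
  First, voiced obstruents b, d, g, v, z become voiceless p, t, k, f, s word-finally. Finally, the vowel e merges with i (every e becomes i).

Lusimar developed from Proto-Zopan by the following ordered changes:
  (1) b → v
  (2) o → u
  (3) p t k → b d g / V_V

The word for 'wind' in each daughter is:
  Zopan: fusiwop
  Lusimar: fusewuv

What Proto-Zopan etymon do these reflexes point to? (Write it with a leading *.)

*fusewob

Position 4: Zopan has i, Lusimar has e. Lusimar preserves e here (none of its changes turn any other segment into e), so the proto-segment is *e.
Position 6: Zopan has o, Lusimar has u. Zopan preserves o here (none of its changes turn any other segment into o), so the proto-segment is *o.
Position 7: Zopan has p, Lusimar has v. Taking the neighbouring segments as reconstructed: Zopan p could go back to *p or *b; Lusimar v could go back to *b or *v — the one source consistent with every daughter is *b.
The remaining positions agree across the daughters. Check the candidate against every language:
Zopan: *fusewob
  fusewob → fusewop   [final devoicing]
  fusewop → fusiwop   [vowel merger]
  giving Zopan fusiwop.
Lusimar: *fusewob > fusewov > fusewuv  (by unconditioned shift, vowel merger)
Only *fusewob yields all of Zopan fusiwop, Lusimar fusewuv.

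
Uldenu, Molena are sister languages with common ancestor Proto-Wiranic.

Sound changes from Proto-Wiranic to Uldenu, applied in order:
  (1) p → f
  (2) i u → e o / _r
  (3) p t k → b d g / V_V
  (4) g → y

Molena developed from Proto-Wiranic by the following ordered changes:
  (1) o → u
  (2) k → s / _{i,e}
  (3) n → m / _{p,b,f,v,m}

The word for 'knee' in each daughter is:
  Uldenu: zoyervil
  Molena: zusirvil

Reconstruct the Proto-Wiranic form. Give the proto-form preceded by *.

Position 4: Uldenu has e, Molena has i. Molena preserves i here (none of its changes turn any other segment into i), so the proto-segment is *i.
Position 2: Uldenu has o, Molena has u. Taking the neighbouring segments as reconstructed: Uldenu o can only go back to *o; Molena u could go back to *o or *u — the one source consistent with every daughter is *o.
Position 3: Uldenu has y, Molena has s. Taking the neighbouring segments as reconstructed: Uldenu y could go back to *k or *g or *y; Molena s could go back to *k or *s — the one source consistent with every daughter is *k.
Continuing position by position gives *zokirvil; check it forward:
Uldenu: *zokirvil > zokervil > zogervil > zoyervil  (by pre-rhotic lowering, intervocalic voicing, unconditioned shift)
Molena: *zokirvil
  zokirvil → zukirvil   [vowel merger]
  zukirvil → zusirvil   [palatalisation]
  zusirvil (rule 3 does not apply)
  giving Molena zusirvil.
Only *zokirvil yields all of Uldenu zoyervil, Molena zusirvil.

*zokirvil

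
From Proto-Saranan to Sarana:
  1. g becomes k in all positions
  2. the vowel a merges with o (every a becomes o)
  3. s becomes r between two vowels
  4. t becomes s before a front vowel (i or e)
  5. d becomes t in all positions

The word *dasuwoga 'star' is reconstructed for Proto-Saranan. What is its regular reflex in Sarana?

toruwoko

Sarana: start from *dasuwoga.
  rule 1 (unconditioned shift): dasuwoga → dasuwoka
  rule 2 (vowel merger): dasuwoka → dosuwoko
  rule 3 (rhotacism): dosuwoko → doruwoko
  rule 4: no change — doruwoko
  rule 5 (unconditioned shift): doruwoko → toruwoko
  ⇒ Sarana toruwoko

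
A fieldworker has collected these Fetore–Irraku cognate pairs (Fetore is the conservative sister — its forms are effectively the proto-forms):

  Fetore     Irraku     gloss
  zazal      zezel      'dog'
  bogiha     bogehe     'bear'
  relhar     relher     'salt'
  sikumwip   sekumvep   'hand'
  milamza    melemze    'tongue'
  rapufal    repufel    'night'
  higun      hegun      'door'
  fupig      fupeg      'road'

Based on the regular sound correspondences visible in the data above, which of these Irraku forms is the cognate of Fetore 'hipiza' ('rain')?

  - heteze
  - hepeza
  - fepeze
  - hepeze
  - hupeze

hepeze

sikumwip ~ sekumvep — Fetore i corresponds to Irraku e after a consonant, before a labial obstruent.
bogiha ~ bogehe, sikumwip ~ sekumvep — Fetore i corresponds to Irraku e after a consonant, before a consonant other than r, m, n, p, b, f, v.
bogiha ~ bogehe, milamza ~ melemze — Fetore a corresponds to Irraku e word-finally.
Applying these to Fetore 'hipiza':
  hipiza → hepiza   (i→e after a consonant, before a labial obstruent)
  hepiza → hepeza   (i→e after a consonant, before a consonant other than r, m, n, p, b, f, v)
  hepeza → hepeze   (a→e word-finally)
So the Irraku cognate is 'hepeze'.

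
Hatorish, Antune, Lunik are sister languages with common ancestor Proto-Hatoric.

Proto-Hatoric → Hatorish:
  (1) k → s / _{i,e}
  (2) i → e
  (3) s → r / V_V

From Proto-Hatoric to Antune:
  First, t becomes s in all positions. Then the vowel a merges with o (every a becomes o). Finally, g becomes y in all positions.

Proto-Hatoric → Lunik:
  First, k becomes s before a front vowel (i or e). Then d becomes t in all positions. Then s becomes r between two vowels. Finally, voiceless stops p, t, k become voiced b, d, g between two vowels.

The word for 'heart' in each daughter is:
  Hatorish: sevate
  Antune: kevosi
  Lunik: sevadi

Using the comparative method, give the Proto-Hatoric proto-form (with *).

Position 5: Hatorish has t, Antune has s, Lunik has d. Hatorish preserves t here (none of its changes turn any other segment into t), so the proto-segment is *t.
Position 1: Hatorish has s, Antune has k, Lunik has s. Antune preserves k here (none of its changes turn any other segment into k), so the proto-segment is *k.
Position 4: Hatorish has a, Antune has o, Lunik has a. Hatorish preserves a here (none of its changes turn any other segment into a), so the proto-segment is *a.
This points to *kevati. Verify forward in each daughter:
Hatorish: start from *kevati.
  rule 1 (palatalisation): kevati → sevati
  rule 2 (vowel merger): sevati → sevate
  rule 3: no change — sevate
  ⇒ Hatorish sevate
Antune: start from *kevati.
  rule 1 (unconditioned shift): kevati → kevasi
  rule 2 (vowel merger): kevasi → kevosi
  rule 3: no change — kevosi
  ⇒ Antune kevosi
Lunik: *kevati > sevati > sevadi  (by palatalisation, intervocalic voicing)
No other proto-form is consistent with every reflex, so the reconstruction is *kevati.

*kevati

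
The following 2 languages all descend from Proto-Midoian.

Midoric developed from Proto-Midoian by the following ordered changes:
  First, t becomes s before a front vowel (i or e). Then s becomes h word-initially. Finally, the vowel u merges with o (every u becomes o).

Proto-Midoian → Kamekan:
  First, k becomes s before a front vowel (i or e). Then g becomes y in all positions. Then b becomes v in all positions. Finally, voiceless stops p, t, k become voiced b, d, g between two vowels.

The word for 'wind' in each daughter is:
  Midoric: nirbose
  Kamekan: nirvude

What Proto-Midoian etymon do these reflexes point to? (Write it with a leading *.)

Position 4: Midoric has b, Kamekan has v. Midoric preserves b here (none of its changes turn any other segment into b), so the proto-segment is *b.
Position 5: Midoric has o, Kamekan has u. Kamekan preserves u here (none of its changes turn any other segment into u), so the proto-segment is *u.
This points to *nirbute. Verify forward in each daughter:
Midoric: *nirbute > nirbuse > nirbose  (by palatalisation, vowel merger)
Kamekan: *nirbute
  nirbute (rule 1 does not apply)
  nirbute (rule 2 does not apply)
  nirbute → nirvute   [unconditioned shift]
  nirvute → nirvude   [intervocalic voicing]
  giving Kamekan nirvude.
No other proto-form is consistent with every reflex, so the reconstruction is *nirbute.

*nirbute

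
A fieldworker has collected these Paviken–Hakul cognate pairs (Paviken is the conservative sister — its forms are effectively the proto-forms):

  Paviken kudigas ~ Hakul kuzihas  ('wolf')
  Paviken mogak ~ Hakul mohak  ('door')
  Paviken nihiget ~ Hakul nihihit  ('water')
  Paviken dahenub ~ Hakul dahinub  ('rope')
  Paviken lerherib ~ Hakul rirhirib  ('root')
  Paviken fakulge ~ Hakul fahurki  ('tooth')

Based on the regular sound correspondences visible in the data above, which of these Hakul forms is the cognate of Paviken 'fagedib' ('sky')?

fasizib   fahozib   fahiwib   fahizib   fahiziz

nihiget ~ nihihit — Paviken g corresponds to Hakul h between vowels (before a front vowel).
nihiget ~ nihihit — Paviken e corresponds to Hakul i after a consonant, before a consonant other than r, m, n, p, b, f, v.
kudigas ~ kuzihas — Paviken d corresponds to Hakul z between vowels (before a front vowel).
Applying these to Paviken 'fagedib':
  fagedib → fahedib   (g→h between vowels (before a front vowel))
  fahedib → fahidib   (e→i after a consonant, before a consonant other than r, m, n, p, b, f, v)
  fahidib → fahizib   (d→z between vowels (before a front vowel))
So the Hakul cognate is 'fahizib'.

fahizib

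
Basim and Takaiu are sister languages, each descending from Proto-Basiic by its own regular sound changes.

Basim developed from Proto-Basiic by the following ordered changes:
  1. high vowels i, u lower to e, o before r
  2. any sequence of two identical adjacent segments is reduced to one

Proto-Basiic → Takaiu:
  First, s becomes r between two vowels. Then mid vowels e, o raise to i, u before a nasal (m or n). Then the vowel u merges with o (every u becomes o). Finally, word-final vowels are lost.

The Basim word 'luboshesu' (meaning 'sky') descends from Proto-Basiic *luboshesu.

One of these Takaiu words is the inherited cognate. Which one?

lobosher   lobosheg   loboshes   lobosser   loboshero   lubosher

lobosher

Takaiu: *luboshesu > lubosheru > loboshero > lobosher  (by rhotacism, vowel merger, apocope)
Among the options, 'lobosher' alone shows every Takaiu change applied in order.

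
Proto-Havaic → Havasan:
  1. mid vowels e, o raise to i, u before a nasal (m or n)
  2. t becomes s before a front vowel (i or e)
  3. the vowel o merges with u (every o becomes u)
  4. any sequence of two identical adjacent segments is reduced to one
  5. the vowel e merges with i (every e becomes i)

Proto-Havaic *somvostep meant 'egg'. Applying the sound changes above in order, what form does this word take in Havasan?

sumvusip

Havasan: start from *somvostep.
  rule 1 (pre-nasal raising): somvostep → sumvostep
  rule 2 (palatalisation): sumvostep → sumvossep
  rule 3 (vowel merger): sumvossep → sumvussep
  rule 4 (degemination): sumvussep → sumvusep
  rule 5 (vowel merger): sumvusep → sumvusip
  ⇒ Havasan sumvusip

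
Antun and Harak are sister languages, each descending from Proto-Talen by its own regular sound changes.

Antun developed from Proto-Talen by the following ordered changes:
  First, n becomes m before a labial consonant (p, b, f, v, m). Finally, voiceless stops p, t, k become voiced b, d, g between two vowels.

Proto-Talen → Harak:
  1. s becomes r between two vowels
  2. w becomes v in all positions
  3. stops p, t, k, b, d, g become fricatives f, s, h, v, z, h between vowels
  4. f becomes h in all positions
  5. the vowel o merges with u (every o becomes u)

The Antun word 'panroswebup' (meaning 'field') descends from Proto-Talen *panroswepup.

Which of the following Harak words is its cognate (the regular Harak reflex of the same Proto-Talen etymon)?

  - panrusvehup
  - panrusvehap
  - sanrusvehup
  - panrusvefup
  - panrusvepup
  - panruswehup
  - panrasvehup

panrusvehup

Harak: *panroswepup
  panroswepup (rule 1 does not apply)
  panroswepup → panrosvepup   [unconditioned shift]
  panrosvepup → panrosvefup   [intervocalic lenition]
  panrosvefup → panrosvehup   [unconditioned shift]
  panrosvehup → panrusvehup   [vowel merger]
  giving Harak panrusvehup.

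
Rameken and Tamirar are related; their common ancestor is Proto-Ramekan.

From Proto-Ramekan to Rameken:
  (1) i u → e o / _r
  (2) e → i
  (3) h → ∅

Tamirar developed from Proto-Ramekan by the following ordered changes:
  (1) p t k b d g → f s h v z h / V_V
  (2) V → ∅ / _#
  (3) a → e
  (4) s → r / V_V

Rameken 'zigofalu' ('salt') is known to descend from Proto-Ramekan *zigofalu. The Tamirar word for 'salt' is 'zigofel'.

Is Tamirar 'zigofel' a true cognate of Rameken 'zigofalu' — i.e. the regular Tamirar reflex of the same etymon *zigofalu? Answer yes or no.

Derive the expected Tamirar reflex of *zigofalu:
Tamirar: start from *zigofalu.
  rule 1 (intervocalic lenition): zigofalu → zihofalu
  rule 2 (apocope): zihofalu → zihofal
  rule 3 (vowel merger): zihofal → zihofel
  rule 4: no change — zihofel
  ⇒ Tamirar zihofel
The regular Tamirar reflex would be 'zihofel', but the attested form is 'zigofel'. The correspondence is irregular, so they are not cognates (the Tamirar form has a different source).

no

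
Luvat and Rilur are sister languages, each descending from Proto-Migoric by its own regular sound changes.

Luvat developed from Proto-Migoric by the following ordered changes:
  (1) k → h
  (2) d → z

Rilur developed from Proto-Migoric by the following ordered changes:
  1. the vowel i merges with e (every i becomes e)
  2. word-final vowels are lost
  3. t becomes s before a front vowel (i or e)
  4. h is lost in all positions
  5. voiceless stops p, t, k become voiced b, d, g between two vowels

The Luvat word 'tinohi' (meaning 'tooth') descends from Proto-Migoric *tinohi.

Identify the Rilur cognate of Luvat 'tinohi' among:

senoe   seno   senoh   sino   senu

Rilur: *tinohi > tenohe > tenoh > senoh > seno  (by vowel merger, apocope, palatalisation, h-loss)
Only 'seno' matches the regular Rilur development of *tinohi.

seno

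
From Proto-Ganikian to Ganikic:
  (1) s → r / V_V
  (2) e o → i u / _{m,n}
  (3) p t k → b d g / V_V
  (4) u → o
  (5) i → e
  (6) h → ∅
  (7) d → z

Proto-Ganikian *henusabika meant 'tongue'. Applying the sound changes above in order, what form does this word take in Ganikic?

Ganikic: *henusabika
  henusabika → henurabika   [rhotacism]
  henurabika → hinurabika   [pre-nasal raising]
  hinurabika → hinurabiga   [intervocalic voicing]
  hinurabiga → hinorabiga   [vowel merger]
  hinorabiga → henorabega   [vowel merger]
  henorabega → enorabega   [h-loss]
  enorabega (rule 7 does not apply)
  giving Ganikic enorabega.

enorabega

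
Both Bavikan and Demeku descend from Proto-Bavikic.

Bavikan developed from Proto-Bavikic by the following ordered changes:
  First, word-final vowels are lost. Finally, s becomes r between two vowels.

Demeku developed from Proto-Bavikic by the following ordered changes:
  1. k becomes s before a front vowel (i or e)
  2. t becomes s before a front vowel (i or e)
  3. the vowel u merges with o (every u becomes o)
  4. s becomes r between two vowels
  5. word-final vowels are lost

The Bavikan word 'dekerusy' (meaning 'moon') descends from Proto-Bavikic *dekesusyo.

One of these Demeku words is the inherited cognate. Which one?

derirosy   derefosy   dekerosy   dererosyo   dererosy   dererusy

Demeku: *dekesusyo > desesusyo > desesosyo > dererosyo > dererosy  (by palatalisation, vowel merger, rhotacism, apocope)

dererosy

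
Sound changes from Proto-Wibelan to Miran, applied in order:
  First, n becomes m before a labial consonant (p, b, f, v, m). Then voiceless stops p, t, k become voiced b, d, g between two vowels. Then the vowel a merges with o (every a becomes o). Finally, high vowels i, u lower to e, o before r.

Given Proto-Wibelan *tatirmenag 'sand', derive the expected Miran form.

Miran: start from *tatirmenag.
  rule 1: no change — tatirmenag
  rule 2 (intervocalic voicing): tatirmenag → tadirmenag
  rule 3 (vowel merger): tadirmenag → todirmenog
  rule 4 (pre-rhotic lowering): todirmenog → todermenog
  ⇒ Miran todermenog

todermenog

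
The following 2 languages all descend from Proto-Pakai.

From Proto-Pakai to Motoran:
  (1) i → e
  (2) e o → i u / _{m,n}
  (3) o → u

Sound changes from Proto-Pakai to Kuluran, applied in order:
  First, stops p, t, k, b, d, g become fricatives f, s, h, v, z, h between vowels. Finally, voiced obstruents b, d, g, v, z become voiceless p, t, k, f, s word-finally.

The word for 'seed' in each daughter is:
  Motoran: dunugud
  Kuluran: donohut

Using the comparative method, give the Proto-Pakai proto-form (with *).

Position 5: Motoran has g, Kuluran has h. Motoran preserves g here (none of its changes turn any other segment into g), so the proto-segment is *g.
Position 2: Motoran has u, Kuluran has o. Kuluran preserves o here (none of its changes turn any other segment into o), so the proto-segment is *o.
This points to *donogud. Verify forward in each daughter:
Motoran: *donogud > dunogud > dunugud  (by pre-nasal raising, vowel merger)
Kuluran: start from *donogud.
  rule 1 (intervocalic lenition): donogud → donohud
  rule 2 (final devoicing): donohud → donohut
  ⇒ Kuluran donohut
Only *donogud yields all of Motoran dunugud, Kuluran donohut.

*donogud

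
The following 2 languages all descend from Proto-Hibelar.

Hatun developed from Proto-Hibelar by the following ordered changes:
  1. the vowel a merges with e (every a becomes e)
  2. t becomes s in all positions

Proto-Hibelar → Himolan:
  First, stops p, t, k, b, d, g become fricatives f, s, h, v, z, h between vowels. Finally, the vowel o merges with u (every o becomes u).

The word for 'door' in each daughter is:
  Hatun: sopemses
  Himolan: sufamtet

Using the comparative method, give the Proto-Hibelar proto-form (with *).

Position 2: Hatun has o, Himolan has u. Hatun preserves o here (none of its changes turn any other segment into o), so the proto-segment is *o.
Position 3: Hatun has p, Himolan has f. Hatun preserves p here (none of its changes turn any other segment into p), so the proto-segment is *p.
Position 6: Hatun has s, Himolan has t. Himolan preserves t here (none of its changes turn any other segment into t), so the proto-segment is *t.
Continuing position by position gives *sopamtet; check it forward:
Hatun: *sopamtet
  sopamtet → sopemtet   [vowel merger]
  sopemtet → sopemses   [unconditioned shift]
  giving Hatun sopemses.
Himolan: *sopamtet > sofamtet > sufamtet  (by intervocalic lenition, vowel merger)
*sopamtet is the unique common source.

*sopamtet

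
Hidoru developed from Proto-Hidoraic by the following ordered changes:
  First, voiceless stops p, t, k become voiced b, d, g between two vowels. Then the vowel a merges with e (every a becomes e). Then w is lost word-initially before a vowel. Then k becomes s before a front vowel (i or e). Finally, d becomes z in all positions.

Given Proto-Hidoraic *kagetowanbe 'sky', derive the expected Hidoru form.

Hidoru: start from *kagetowanbe.
  rule 1 (intervocalic voicing): kagetowanbe → kagedowanbe
  rule 2 (vowel merger): kagedowanbe → kegedowenbe
  rule 3: no change — kegedowenbe
  rule 4 (palatalisation): kegedowenbe → segedowenbe
  rule 5 (unconditioned shift): segedowenbe → segezowenbe
  ⇒ Hidoru segezowenbe

segezowenbe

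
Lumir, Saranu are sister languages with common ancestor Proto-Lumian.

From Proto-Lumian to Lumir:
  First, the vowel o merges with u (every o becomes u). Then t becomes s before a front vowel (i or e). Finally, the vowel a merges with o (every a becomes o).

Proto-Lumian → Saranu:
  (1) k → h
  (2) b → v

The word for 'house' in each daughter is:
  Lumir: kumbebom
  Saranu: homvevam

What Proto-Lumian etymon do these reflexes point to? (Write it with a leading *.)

Position 1: Lumir has k, Saranu has h. Lumir preserves k here (none of its changes turn any other segment into k), so the proto-segment is *k.
Position 6: Lumir has b, Saranu has v. Lumir preserves b here (none of its changes turn any other segment into b), so the proto-segment is *b.
Position 2: Lumir has u, Saranu has o. Saranu preserves o here (none of its changes turn any other segment into o), so the proto-segment is *o.
Verify the candidate proto-form against each daughter:
Lumir: *kombebam > kumbebam > kumbebom  (by vowel merger, vowel merger)
Saranu: *kombebam
  kombebam → hombebam   [unconditioned shift]
  hombebam → homvevam   [unconditioned shift]
  giving Saranu homvevam.
Only *kombebam yields all of Lumir kumbebom, Saranu homvevam.

*kombebam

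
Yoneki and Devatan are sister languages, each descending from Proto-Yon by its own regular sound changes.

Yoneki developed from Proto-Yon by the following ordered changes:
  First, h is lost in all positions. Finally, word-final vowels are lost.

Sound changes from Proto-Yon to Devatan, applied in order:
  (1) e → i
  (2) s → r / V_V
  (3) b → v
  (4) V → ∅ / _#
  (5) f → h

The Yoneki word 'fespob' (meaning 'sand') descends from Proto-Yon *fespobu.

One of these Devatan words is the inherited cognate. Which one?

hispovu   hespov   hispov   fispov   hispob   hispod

hispov

Devatan: start from *fespobu.
  rule 1 (vowel merger): fespobu → fispobu
  rule 2: no change — fispobu
  rule 3 (unconditioned shift): fispobu → fispovu
  rule 4 (apocope): fispovu → fispov
  rule 5 (unconditioned shift): fispov → hispov
  ⇒ Devatan hispov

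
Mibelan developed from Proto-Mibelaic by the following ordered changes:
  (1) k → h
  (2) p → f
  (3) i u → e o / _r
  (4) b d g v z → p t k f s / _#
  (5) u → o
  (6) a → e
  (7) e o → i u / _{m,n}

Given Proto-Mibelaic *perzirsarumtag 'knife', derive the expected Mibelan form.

Mibelan: start from *perzirsarumtag.
  rule 1: no change — perzirsarumtag
  rule 2 (unconditioned shift): perzirsarumtag → ferzirsarumtag
  rule 3 (pre-rhotic lowering): ferzirsarumtag → ferzersarumtag
  rule 4 (final devoicing): ferzersarumtag → ferzersarumtak
  rule 5 (vowel merger): ferzersarumtak → ferzersaromtak
  rule 6 (vowel merger): ferzersaromtak → ferzerseromtek
  rule 7 (pre-nasal raising): ferzerseromtek → ferzerserumtek
  ⇒ Mibelan ferzerserumtek

ferzerserumtek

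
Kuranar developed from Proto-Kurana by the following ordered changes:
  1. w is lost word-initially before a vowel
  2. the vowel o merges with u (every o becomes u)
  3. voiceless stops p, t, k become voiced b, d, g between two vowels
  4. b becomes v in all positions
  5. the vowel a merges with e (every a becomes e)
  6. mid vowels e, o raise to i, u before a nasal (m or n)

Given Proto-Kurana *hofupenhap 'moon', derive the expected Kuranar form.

hufuvinhep

Kuranar: *hofupenhap > hufupenhap > hufubenhap > hufuvenhap > hufuvenhep > hufuvinhep  (by vowel merger, intervocalic voicing, unconditioned shift, vowel merger, pre-nasal raising)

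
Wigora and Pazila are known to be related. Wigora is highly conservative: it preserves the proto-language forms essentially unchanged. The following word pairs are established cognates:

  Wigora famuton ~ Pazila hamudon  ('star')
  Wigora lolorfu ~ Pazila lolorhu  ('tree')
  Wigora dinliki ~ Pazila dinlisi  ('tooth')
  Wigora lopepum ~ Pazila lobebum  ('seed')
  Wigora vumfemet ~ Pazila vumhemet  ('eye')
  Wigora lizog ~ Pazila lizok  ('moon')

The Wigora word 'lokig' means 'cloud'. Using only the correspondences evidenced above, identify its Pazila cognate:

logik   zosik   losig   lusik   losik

losik

dinliki ~ dinlisi — Wigora k corresponds to Pazila s between vowels (before a front vowel).
lizog ~ lizok — Wigora g corresponds to Pazila k word-finally.
Applying these to Wigora 'lokig':
  lokig → losig   (k→s between vowels (before a front vowel))
  losig → losik   (g→k word-finally)
So the Pazila cognate is 'losik'.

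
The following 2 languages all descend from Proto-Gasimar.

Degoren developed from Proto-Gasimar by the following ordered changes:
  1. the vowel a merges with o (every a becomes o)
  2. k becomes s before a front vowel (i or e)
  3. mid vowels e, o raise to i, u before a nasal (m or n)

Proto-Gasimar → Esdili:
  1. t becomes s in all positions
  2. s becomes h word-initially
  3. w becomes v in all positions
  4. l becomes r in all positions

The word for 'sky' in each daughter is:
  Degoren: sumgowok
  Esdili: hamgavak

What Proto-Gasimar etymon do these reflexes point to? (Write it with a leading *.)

Position 2: Degoren has u, Esdili has a. Esdili preserves a here (none of its changes turn any other segment into a), so the proto-segment is *a.
Position 6: Degoren has w, Esdili has v. Degoren preserves w here (none of its changes turn any other segment into w), so the proto-segment is *w.
Position 7: Degoren has o, Esdili has a. Esdili preserves a here (none of its changes turn any other segment into a), so the proto-segment is *a.
Verify the candidate proto-form against each daughter:
Degoren: *samgawak
  samgawak → somgowok   [vowel merger]
  somgowok (rule 2 does not apply)
  somgowok → sumgowok   [pre-nasal raising]
  giving Degoren sumgowok.
Esdili: start from *samgawak.
  rule 1: no change — samgawak
  rule 2 (debuccalisation): samgawak → hamgawak
  rule 3 (unconditioned shift): hamgawak → hamgavak
  rule 4: no change — hamgavak
  ⇒ Esdili hamgavak
No other proto-form is consistent with every reflex, so the reconstruction is *samgawak.

*samgawak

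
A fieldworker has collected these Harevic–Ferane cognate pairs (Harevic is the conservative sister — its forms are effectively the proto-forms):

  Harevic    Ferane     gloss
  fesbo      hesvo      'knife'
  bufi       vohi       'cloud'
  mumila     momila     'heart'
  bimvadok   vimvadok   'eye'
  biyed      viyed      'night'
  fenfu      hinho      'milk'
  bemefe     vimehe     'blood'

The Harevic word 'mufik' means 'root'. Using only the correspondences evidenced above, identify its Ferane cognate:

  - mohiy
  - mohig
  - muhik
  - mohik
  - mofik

bufi ~ vohi — Harevic u corresponds to Ferane o after a consonant, before a labial obstruent.
bufi ~ vohi — Harevic f corresponds to Ferane h between vowels (before a front vowel).
Applying these to Harevic 'mufik':
  mufik → mofik   (u→o after a consonant, before a labial obstruent)
  mofik → mohik   (f→h between vowels (before a front vowel))
So the Ferane cognate is 'mohik'.

mohik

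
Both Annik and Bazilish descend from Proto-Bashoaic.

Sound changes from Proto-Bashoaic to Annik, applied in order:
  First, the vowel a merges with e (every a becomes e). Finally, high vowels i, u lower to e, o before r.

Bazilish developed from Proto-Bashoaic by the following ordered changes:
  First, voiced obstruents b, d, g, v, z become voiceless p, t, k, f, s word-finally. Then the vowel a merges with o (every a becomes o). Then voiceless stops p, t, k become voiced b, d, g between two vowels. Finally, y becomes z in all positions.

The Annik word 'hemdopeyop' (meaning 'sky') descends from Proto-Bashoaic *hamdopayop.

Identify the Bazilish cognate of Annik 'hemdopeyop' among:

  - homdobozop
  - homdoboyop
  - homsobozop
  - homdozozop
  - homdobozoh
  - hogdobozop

homdobozop

Bazilish: start from *hamdopayop.
  rule 1: no change — hamdopayop
  rule 2 (vowel merger): hamdopayop → homdopoyop
  rule 3 (intervocalic voicing): homdopoyop → homdoboyop
  rule 4 (unconditioned shift): homdoboyop → homdobozop
  ⇒ Bazilish homdobozop
The other candidates each miss or misapply at least one Bazilish change.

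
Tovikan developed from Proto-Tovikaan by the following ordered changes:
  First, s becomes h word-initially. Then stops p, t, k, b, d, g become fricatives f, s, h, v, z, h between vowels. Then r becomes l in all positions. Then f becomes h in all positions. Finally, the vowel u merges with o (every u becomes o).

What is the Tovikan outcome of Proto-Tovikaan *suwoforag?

howoholag

Tovikan: *suwoforag > huwoforag > huwofolag > huwoholag > howoholag  (by debuccalisation, unconditioned shift, unconditioned shift, vowel merger)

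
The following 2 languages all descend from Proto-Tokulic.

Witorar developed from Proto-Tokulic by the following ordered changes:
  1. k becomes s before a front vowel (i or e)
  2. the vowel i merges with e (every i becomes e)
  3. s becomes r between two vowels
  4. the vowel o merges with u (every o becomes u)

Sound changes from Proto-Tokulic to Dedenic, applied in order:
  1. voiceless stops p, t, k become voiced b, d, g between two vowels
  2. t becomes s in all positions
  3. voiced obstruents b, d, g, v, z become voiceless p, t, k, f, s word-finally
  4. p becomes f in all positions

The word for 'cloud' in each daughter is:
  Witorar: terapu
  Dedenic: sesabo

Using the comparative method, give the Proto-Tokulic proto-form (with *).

*tesapo

Position 3: Witorar has r, Dedenic has s. Taking the neighbouring segments as reconstructed: Witorar r could go back to *s or *r; Dedenic s can only go back to *s — the one source consistent with every daughter is *s.
Position 5: Witorar has p, Dedenic has b. Witorar preserves p here (none of its changes turn any other segment into p), so the proto-segment is *p.
Position 1: Witorar has t, Dedenic has s. Witorar preserves t here (none of its changes turn any other segment into t), so the proto-segment is *t.
Continuing position by position gives *tesapo; check it forward:
Witorar: *tesapo > terapo > terapu  (by rhotacism, vowel merger)
Dedenic: *tesapo > tesabo > sesabo  (by intervocalic voicing, unconditioned shift)
No other proto-form is consistent with every reflex, so the reconstruction is *tesapo.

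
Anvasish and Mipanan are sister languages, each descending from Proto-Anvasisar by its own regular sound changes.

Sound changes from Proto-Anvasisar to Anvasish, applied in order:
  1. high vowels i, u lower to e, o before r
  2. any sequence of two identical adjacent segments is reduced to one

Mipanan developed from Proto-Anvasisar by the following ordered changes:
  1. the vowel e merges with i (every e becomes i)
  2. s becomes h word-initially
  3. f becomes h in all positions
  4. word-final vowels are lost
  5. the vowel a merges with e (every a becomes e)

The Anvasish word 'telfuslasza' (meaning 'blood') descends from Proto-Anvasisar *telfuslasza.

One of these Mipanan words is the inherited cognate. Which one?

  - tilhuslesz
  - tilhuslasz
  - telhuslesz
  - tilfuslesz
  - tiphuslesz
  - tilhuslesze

Mipanan: *telfuslasza
  telfuslasza → tilfuslasza   [vowel merger]
  tilfuslasza (rule 2 does not apply)
  tilfuslasza → tilhuslasza   [unconditioned shift]
  tilhuslasza → tilhuslasz   [apocope]
  tilhuslasz → tilhuslesz   [vowel merger]
  giving Mipanan tilhuslesz.
Only 'tilhuslesz' matches the regular Mipanan development of *telfuslasza.

tilhuslesz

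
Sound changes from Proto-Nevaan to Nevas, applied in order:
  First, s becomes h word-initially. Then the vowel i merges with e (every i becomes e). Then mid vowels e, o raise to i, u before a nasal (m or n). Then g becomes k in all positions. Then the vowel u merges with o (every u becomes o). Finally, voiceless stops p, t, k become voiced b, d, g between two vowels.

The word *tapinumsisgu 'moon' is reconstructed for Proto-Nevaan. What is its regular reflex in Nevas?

tabinomsesko

Nevas: *tapinumsisgu > tapenumsesgu > tapinumsesgu > tapinumsesku > tapinomsesko > tabinomsesko  (by vowel merger, pre-nasal raising, unconditioned shift, vowel merger, intervocalic voicing)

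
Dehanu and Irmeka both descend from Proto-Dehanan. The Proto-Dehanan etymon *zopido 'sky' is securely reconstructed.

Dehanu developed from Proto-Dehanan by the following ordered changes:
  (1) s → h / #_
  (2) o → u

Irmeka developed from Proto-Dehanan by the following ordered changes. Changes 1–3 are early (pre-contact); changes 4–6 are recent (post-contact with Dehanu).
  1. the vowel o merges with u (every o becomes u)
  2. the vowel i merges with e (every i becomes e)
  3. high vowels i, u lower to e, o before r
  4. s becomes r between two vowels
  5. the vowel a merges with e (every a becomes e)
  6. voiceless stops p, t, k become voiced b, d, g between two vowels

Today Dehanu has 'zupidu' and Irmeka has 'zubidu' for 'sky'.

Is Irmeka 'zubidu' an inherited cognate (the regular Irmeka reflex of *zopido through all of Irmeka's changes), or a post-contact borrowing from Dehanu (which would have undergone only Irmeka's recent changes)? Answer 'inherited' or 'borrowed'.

borrowed

If inherited, *zopido would pass through all of Irmeka's changes:
Irmeka: start from *zopido.
  rule 1 (vowel merger): zopido → zupidu
  rule 2 (vowel merger): zupidu → zupedu
  rule 3: no change — zupedu
  rule 4: no change — zupedu
  rule 5: no change — zupedu
  rule 6 (intervocalic voicing): zupedu → zubedu
  ⇒ Irmeka zubedu
If borrowed from Dehanu 'zupidu' after the early changes, it would undergo only the recent ones:
  rule 4 (rhotacism): no change (zupidu)
  rule 5 (vowel merger): no change (zupidu)
  rule 6 (intervocalic voicing): zupidu → zubidu
  ⇒ as a loan: zubidu
Irmeka 'zubidu' matches the loan outcome 'zubidu', not the inherited 'zubedu' — it skipped the early Irmeka changes, so it was borrowed from Dehanu.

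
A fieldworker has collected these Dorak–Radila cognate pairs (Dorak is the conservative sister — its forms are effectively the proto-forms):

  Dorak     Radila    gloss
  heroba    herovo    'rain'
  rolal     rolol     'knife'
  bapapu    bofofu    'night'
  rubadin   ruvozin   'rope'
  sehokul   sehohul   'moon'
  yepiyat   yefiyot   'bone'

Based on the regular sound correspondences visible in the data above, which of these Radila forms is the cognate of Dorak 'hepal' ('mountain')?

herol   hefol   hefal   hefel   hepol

bapapu ~ bofofu — Dorak p corresponds to Radila f between vowels (before a back vowel).
rolal ~ rolol, rubadin ~ ruvozin — Dorak a corresponds to Radila o after a consonant, before a consonant other than r, m, n, p, b, f, v.
Applying these to Dorak 'hepal':
  hepal → hefal   (p→f between vowels (before a back vowel))
  hefal → hefol   (a→o after a consonant, before a consonant other than r, m, n, p, b, f, v)
So the Radila cognate is 'hefol'.

hefol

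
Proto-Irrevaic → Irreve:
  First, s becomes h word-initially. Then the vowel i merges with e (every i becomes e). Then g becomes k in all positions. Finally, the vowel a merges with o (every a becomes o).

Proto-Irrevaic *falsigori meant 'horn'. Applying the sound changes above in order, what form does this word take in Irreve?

Irreve: *falsigori
  falsigori (rule 1 does not apply)
  falsigori → falsegore   [vowel merger]
  falsegore → falsekore   [unconditioned shift]
  falsekore → folsekore   [vowel merger]
  giving Irreve folsekore.

folsekore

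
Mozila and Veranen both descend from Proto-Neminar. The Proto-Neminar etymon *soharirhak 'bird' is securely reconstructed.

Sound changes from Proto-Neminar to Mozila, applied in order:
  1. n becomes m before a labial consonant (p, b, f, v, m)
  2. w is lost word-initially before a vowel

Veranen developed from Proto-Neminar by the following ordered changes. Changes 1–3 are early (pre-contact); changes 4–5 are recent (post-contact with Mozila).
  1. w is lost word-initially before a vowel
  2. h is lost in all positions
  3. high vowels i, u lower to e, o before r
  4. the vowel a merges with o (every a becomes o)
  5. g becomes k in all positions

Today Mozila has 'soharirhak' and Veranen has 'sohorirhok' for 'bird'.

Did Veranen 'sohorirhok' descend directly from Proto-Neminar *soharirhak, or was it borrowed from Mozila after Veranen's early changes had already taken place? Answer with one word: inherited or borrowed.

If inherited, *soharirhak would pass through all of Veranen's changes:
Veranen: *soharirhak
  soharirhak (rule 1 does not apply)
  soharirhak → soarirak   [h-loss]
  soarirak → soarerak   [pre-rhotic lowering]
  soarerak → soorerok   [vowel merger]
  soorerok (rule 5 does not apply)
  giving Veranen soorerok.
If borrowed from Mozila 'soharirhak' after the early changes, it would undergo only the recent ones:
  rule 4 (vowel merger): soharirhak → sohorirhok
  rule 5 (unconditioned shift): no change (sohorirhok)
  ⇒ as a loan: sohorirhok
Veranen 'sohorirhok' matches the loan outcome 'sohorirhok', not the inherited 'soorerok' — it skipped the early Veranen changes, so it was borrowed from Mozila.

borrowed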